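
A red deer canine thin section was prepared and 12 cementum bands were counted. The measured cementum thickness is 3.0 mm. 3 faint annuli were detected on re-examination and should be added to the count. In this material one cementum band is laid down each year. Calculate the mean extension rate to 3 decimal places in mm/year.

After corrections the count is 12 + 3 = 15 cementum bands.
Mean rate = 3.0 mm / 15 years ≈ 0.200 mm/year.

0.200 mm/year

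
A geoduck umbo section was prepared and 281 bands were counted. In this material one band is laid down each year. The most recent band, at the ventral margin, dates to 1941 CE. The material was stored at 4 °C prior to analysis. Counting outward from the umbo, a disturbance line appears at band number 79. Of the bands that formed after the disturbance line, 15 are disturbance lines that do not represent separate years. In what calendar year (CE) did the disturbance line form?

281 − 79 = 202 bands lie beyond the disturbance line toward the ventral margin.
202 − 15 false = 187 true bands after the disturbance line.
Counting back 187 years from 1941 CE places the disturbance line in 1941 − 187 = 1754 CE.

1754 CE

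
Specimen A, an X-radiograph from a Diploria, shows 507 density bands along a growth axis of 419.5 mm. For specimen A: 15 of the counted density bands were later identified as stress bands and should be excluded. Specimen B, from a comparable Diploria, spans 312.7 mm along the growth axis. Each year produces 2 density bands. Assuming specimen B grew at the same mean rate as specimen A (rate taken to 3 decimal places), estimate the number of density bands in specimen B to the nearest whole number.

367 density bands

Specimen A: after corrections the count is 507 − 15 = 492 density bands.
Specimen A: 492 density bands at 2 per year is 492 / 2 = 246 years.
A: 419.5 mm over 246 years gives 419.5 / 246 ≈ 1.705 mm per year.
Specimen B: 312.7 mm / 1.705 mm per year = 183.40 years; at 2 density bands per year that is 183.40 × 2 ≈ 367 density bands.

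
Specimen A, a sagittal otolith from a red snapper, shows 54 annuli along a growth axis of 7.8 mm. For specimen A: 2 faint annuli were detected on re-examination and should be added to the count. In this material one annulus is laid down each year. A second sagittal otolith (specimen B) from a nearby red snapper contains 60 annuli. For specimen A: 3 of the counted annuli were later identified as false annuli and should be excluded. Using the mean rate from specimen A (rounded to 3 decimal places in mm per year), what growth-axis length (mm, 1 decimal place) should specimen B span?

8.8 mm

Specimen A: true annulus count = 54 − 3 + 2 = 53.
A: Extension rate ≈ 7.8 / 53 = 0.147 mm/yr.
Length of B = 0.147 × 60 = 8.8 mm.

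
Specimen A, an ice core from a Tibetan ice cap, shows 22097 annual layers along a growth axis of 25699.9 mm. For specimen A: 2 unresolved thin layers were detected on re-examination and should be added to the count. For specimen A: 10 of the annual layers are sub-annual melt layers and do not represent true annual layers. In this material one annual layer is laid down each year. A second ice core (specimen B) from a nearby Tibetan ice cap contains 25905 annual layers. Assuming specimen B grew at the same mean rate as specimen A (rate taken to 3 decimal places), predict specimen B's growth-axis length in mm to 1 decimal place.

30127.5 mm

Specimen A: correcting the raw count gives 22097 − 10 + 2 = 22089 true annual layers.
A: Extension rate ≈ 25699.9 / 22089 = 1.163 mm per year.
B's length ≈ 1.163 × 25905 = 30127.5 mm.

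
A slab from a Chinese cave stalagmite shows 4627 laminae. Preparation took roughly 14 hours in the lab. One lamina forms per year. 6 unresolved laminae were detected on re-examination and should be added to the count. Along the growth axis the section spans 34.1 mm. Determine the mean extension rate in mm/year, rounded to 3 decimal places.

Adjusted count: 4627 + 6 = 4633 laminae.
Mean rate = 34.1 mm / 4633 years ≈ 0.007 mm/year.

0.007 mm/year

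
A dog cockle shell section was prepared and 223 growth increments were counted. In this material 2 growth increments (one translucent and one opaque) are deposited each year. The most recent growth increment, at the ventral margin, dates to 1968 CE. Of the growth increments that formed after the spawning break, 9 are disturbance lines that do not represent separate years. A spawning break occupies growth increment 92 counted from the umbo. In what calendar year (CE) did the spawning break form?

223 − 92 = 131 growth increments lie beyond the spawning break toward the ventral margin.
Excluding 9 false growth increments: 131 − 9 = 122.
With 2 growth increments per year, 122 / 2 = 61 years.
Counting back 61 years from 1968 CE places the spawning break in 1968 − 61 = 1907 CE.

1907 CE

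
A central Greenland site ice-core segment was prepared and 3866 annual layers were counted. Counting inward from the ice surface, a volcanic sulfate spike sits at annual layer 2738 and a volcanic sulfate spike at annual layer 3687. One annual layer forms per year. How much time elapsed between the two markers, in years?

Separation: 3687 − 2738 = 949 annual layers.
That is 949 years at one annual layer per year.

949 yr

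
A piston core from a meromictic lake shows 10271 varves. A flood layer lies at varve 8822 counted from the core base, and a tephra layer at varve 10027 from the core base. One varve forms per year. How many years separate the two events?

1205 yr

10027 − 8822 = 1205 varves lie between the two events.
One varve per year makes the interval 1205 years.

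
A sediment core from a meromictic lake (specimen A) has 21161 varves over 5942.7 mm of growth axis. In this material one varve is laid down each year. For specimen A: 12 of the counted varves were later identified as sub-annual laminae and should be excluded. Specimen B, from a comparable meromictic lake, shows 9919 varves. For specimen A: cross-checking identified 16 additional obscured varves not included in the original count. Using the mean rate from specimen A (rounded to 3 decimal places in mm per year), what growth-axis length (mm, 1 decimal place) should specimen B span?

2787.2 mm

Specimen A: after corrections the count is 21161 − 12 + 16 = 21165 varves.
A: Mean rate = 5942.7 mm / 21165 years ≈ 0.281 mm per year.
Length of B = 0.281 × 9919 = 2787.2 mm.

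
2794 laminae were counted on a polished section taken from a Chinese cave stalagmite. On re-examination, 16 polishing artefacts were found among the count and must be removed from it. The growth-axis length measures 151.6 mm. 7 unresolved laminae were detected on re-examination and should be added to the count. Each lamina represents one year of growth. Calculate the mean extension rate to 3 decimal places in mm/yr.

After corrections the count is 2794 − 16 + 7 = 2785 laminae.
151.6 mm over 2785 years gives 151.6 / 2785 ≈ 0.054 mm/yr.

0.054 mm/yr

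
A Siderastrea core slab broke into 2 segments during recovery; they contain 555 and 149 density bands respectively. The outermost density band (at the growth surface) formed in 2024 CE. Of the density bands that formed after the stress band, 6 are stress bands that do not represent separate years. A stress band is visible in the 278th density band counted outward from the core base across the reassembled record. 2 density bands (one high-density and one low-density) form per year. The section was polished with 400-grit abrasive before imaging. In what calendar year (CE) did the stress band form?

1814 CE

Total density bands = 555 + 149 = 704.
704 − 278 = 426 density bands lie beyond the stress band toward the growth surface.
426 − 6 false = 420 true density bands after the stress band.
Dividing by 2 density bands per year: 420 / 2 = 210 years.
2024 − 210 = 1814 CE.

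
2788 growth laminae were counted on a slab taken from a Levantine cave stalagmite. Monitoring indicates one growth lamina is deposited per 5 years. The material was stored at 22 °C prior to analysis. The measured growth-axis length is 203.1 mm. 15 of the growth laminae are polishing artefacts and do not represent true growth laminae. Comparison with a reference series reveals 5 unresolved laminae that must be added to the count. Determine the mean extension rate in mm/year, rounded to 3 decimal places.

Adjusted count: 2788 − 15 + 5 = 2778 growth laminae.
At 5 years per growth lamina, 2778 × 5 = 13890 years.
Mean rate = 203.1 mm / 13890 years ≈ 0.015 mm/year.

0.015 mm/year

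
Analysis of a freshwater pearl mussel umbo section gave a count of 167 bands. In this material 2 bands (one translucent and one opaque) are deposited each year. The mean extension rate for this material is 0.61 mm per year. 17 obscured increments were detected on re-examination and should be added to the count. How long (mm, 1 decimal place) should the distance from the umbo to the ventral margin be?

After corrections the count is 167 + 17 = 184 bands.
Dividing by 2 bands per year: 184 / 2 = 92 years.
Predicted length = 0.61 mm/year × 92 years = 56.1 mm.

56.1 mm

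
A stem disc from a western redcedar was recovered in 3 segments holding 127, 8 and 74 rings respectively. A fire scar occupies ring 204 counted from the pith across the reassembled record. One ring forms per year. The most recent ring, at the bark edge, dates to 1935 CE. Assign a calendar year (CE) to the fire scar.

Total rings = 127 + 8 + 74 = 209.
The fire scar sits at ring 204 from the pith, so 209 − 204 = 5 rings formed after it.
1935 − 5 = 1930 CE.

1930 CE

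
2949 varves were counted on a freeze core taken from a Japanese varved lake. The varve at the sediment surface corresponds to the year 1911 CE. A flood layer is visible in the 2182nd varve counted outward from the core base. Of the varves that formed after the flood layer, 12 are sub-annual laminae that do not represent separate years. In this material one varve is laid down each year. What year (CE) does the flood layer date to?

Between varve 2182 and the sediment surface there are 2949 − 2182 = 767 varves.
Excluding 12 false varves: 767 − 12 = 755.
1911 − 755 = 1156 CE.

1156 CE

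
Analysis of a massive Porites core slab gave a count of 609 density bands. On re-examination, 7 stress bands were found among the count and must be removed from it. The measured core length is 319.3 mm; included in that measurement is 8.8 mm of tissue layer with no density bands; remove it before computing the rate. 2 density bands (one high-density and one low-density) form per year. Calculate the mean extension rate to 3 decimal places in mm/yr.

1.032 mm/yr

Correcting the raw count gives 609 − 7 = 602 true density bands.
602 density bands at 2 per year is 602 / 2 = 301 years.
Net length = 319.3 − 8.8 = 310.5 mm.
Mean rate = 310.5 mm / 301 years ≈ 1.032 mm/yr.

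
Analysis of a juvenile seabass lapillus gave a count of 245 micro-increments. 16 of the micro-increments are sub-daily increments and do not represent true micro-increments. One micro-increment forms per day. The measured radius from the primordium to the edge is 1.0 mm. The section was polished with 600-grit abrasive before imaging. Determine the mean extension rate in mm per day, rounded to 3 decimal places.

0.004 mm per day

True micro-increment count = 245 − 16 = 229.
Mean rate = 1.0 mm / 229 days ≈ 0.004 mm per day.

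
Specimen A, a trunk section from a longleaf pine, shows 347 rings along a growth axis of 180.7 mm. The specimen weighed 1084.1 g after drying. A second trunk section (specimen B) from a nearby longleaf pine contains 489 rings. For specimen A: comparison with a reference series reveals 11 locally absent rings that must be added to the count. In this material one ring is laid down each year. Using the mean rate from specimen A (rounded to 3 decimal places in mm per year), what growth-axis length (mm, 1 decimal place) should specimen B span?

246.9 mm

Specimen A: after corrections the count is 347 + 11 = 358 rings.
A: Extension rate ≈ 180.7 / 358 = 0.505 mm per year.
For B, 0.505 mm/year × 489 years = 246.9 mm.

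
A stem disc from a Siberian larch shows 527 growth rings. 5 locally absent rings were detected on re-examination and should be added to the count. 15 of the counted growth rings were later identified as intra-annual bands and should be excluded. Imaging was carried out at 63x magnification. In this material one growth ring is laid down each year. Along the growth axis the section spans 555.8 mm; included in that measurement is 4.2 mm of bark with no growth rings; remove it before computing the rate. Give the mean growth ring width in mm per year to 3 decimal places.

Correcting the raw count gives 527 − 15 + 5 = 517 true growth rings.
Removing the 4.2 mm offcut leaves 555.8 − 4.2 = 551.6 mm.
551.6 mm over 517 years gives 551.6 / 517 ≈ 1.067 mm per year.

1.067 mm per year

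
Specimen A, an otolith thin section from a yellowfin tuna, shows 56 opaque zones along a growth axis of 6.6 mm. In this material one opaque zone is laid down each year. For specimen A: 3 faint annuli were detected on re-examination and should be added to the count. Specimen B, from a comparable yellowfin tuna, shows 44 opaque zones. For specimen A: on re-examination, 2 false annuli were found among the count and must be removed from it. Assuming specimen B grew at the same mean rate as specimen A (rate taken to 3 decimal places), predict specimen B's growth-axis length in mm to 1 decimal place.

5.1 mm

Specimen A: after corrections the count is 56 − 2 + 3 = 57 opaque zones.
A: Extension rate ≈ 6.6 / 57 = 0.116 mm/yr.
B's length ≈ 0.116 × 44 = 5.1 mm.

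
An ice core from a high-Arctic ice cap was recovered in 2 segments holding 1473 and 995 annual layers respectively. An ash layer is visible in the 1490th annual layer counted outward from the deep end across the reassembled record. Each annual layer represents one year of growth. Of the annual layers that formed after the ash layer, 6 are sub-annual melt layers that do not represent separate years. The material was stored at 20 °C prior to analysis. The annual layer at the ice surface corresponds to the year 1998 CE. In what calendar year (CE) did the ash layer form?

1026 CE

Total annual layers = 1473 + 995 = 2468.
Between annual layer 1490 and the ice surface there are 2468 − 1490 = 978 annual layers.
Removing the 6 false annual layers leaves 978 − 6 = 972 true annual layers beyond the ash layer.
1998 − 972 = 1026 CE.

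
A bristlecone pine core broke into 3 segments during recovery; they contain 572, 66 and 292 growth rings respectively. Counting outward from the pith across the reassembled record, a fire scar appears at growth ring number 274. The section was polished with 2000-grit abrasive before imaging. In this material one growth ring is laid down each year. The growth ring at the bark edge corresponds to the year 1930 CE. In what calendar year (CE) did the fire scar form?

1274 CE

Total growth rings = 572 + 66 + 292 = 930.
Between growth ring 274 and the bark edge there are 930 − 274 = 656 growth rings.
The growth ring at the bark edge is 1930 CE, so the fire scar dates to 1930 − 656 = 1274 CE.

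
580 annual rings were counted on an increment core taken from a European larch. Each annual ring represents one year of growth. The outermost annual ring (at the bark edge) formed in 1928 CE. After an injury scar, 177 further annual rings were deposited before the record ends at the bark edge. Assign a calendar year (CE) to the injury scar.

177 annual rings post-date the injury scar.
1928 − 177 = 1751 CE.

1751 CE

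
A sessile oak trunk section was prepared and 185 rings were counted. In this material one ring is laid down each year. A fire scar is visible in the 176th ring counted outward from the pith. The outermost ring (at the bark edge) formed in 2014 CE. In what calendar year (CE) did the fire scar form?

2005 CE

The fire scar sits at ring 176 from the pith, so 185 − 176 = 9 rings formed after it.
2014 − 9 = 2005 CE.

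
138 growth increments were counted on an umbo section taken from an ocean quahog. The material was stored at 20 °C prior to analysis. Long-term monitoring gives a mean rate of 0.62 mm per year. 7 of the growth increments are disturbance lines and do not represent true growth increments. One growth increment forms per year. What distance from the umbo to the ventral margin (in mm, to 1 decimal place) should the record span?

81.2 mm

True growth increment count = 138 − 7 = 131.
Predicted length = 0.62 mm/year × 131 years = 81.2 mm.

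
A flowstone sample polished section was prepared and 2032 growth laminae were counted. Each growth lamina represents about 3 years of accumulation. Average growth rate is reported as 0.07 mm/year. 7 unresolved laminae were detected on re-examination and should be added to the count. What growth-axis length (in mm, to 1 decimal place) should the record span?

Adjusted count: 2032 + 7 = 2039 growth laminae.
2039 growth laminae at 3 years each span 2039 × 3 = 6117 years.
Length ≈ 0.07 × 6117 = 428.2 mm.

428.2 mm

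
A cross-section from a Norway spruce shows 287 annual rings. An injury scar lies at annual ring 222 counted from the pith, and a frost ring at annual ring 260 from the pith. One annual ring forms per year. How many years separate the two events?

Separation: 260 − 222 = 38 annual rings.
At one annual ring per year, 38 years elapsed between them.

38 years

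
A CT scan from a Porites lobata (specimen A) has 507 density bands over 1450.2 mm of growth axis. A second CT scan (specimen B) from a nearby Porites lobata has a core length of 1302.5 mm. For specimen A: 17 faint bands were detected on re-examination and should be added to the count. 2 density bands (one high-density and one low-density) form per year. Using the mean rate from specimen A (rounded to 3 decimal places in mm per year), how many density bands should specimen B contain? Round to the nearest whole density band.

471 density bands

Specimen A: after corrections the count is 507 + 17 = 524 density bands.
Specimen A: with 2 density bands per year, 524 / 2 = 262 years.
A: 1450.2 mm over 262 years gives 1450.2 / 262 ≈ 5.535 mm/yr.
B spans 1302.5 / 5.535 = 235.32 years; at 2 density bands per year that is 235.32 × 2 ≈ 471 density bands.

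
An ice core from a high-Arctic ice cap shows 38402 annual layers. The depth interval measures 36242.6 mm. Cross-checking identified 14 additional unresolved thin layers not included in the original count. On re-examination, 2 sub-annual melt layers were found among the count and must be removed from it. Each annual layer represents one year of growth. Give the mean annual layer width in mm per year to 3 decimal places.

0.943 mm per year

After corrections the count is 38402 − 2 + 14 = 38414 annual layers.
Extension rate ≈ 36242.6 / 38414 = 0.943 mm per year.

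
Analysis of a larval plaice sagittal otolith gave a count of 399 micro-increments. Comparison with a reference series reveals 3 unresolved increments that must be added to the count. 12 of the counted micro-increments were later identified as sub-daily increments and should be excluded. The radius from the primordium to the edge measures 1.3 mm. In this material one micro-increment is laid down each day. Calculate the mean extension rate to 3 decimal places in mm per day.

After corrections the count is 399 − 12 + 3 = 390 micro-increments.
Mean rate = 1.3 mm / 390 days ≈ 0.003 mm per day.

0.003 mm per day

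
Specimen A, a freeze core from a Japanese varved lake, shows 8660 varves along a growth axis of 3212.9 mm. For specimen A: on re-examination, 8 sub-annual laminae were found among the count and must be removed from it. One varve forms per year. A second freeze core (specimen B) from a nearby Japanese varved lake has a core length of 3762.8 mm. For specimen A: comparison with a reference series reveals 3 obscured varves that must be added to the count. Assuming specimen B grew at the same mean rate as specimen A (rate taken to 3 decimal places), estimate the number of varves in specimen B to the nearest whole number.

10142 varves

Specimen A: true varve count = 8660 − 8 + 3 = 8655.
A: Extension rate ≈ 3212.9 / 8655 = 0.371 mm per year.
Specimen B: 3762.8 mm / 0.371 mm per year = 10142.32 years ≈ 10142 varves.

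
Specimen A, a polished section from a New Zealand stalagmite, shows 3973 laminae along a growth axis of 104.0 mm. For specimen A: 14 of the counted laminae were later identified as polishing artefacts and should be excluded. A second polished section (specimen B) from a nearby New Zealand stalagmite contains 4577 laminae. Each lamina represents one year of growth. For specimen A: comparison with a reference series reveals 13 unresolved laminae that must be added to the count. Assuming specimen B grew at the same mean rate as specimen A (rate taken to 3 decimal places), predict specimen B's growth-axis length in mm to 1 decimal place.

Specimen A: adjusted count: 3973 − 14 + 13 = 3972 laminae.
A: 104.0 mm over 3972 years gives 104.0 / 3972 ≈ 0.026 mm/year.
Length of B = 0.026 × 4577 = 119.0 mm.

119.0 mm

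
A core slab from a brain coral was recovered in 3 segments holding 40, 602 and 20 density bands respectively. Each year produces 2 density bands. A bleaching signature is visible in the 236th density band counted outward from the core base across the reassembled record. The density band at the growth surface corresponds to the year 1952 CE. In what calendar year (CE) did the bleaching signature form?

Total density bands = 40 + 602 + 20 = 662.
Between density band 236 and the growth surface there are 662 − 236 = 426 density bands.
426 density bands at 2 per year is 426 / 2 = 213 years.
The density band at the growth surface is 1952 CE, so the bleaching signature dates to 1952 − 213 = 1739 CE.

1739 CE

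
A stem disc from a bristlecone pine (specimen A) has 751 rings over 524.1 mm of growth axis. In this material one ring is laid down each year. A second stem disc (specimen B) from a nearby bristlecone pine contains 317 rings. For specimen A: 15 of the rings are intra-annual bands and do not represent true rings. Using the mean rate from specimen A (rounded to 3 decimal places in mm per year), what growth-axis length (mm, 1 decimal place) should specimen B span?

225.7 mm

Specimen A: correcting the raw count gives 751 − 15 = 736 true rings.
A: Mean rate = 524.1 mm / 736 years ≈ 0.712 mm/yr.
B's length ≈ 0.712 × 317 = 225.7 mm.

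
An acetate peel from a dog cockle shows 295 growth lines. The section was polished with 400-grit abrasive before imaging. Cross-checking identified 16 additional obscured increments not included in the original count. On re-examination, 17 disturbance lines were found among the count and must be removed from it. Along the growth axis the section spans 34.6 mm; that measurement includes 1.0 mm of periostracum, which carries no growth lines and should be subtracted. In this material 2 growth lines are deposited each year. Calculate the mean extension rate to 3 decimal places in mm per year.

0.229 mm per year

Correcting the raw count gives 295 − 17 + 16 = 294 true growth lines.
Dividing by 2 growth lines per year: 294 / 2 = 147 years.
Removing the 1.0 mm offcut leaves 34.6 − 1.0 = 33.6 mm.
33.6 mm over 147 years gives 33.6 / 147 ≈ 0.229 mm per year.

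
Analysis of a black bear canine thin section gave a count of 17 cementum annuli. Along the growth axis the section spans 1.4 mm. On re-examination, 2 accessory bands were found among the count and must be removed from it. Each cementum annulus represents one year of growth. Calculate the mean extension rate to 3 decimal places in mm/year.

Adjusted count: 17 − 2 = 15 cementum annuli.
Mean rate = 1.4 mm / 15 years ≈ 0.093 mm/year.

0.093 mm/year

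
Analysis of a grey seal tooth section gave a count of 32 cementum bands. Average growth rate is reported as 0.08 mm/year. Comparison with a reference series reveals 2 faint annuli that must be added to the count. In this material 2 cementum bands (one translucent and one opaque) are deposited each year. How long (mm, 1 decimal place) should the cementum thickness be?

Adjusted count: 32 + 2 = 34 cementum bands.
34 cementum bands at 2 per year is 34 / 2 = 17 years.
Length ≈ 0.08 × 17 = 1.4 mm.

1.4 mm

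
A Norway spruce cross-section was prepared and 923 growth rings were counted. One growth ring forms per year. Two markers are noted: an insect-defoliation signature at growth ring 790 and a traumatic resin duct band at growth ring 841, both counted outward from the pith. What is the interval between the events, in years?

51 years

841 − 790 = 51 growth rings lie between the two events.
That is 51 years at one growth ring per year.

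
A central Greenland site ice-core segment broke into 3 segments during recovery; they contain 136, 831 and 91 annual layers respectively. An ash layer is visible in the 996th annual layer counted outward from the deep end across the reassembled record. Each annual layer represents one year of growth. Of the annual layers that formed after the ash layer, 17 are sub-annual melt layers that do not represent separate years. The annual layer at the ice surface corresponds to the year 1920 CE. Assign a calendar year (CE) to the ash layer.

Total annual layers = 136 + 831 + 91 = 1058.
1058 − 996 = 62 annual layers lie beyond the ash layer toward the ice surface.
Removing the 17 false annual layers leaves 62 − 17 = 45 true annual layers beyond the ash layer.
1920 − 45 = 1875 CE.

1875 CE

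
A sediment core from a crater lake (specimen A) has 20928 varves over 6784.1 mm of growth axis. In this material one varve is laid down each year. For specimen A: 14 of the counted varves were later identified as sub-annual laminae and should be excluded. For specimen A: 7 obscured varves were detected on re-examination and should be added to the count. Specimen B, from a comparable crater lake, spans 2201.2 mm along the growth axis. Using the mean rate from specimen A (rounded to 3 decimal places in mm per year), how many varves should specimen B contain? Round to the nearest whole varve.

Specimen A: true varve count = 20928 − 14 + 7 = 20921.
A: Mean rate = 6784.1 mm / 20921 years ≈ 0.324 mm/yr.
Specimen B: 2201.2 mm / 0.324 mm per year = 6793.83 years ≈ 6794 varves.

6794 varves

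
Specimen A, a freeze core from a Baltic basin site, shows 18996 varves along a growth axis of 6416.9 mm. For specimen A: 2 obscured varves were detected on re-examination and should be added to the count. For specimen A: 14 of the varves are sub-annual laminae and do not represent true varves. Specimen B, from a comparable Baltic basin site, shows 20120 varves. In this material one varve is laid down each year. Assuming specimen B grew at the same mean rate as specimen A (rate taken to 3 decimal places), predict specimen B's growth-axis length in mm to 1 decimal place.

Specimen A: true varve count = 18996 − 14 + 2 = 18984.
A: Extension rate ≈ 6416.9 / 18984 = 0.338 mm/year.
Length of B = 0.338 × 20120 = 6800.6 mm.

6800.6 mm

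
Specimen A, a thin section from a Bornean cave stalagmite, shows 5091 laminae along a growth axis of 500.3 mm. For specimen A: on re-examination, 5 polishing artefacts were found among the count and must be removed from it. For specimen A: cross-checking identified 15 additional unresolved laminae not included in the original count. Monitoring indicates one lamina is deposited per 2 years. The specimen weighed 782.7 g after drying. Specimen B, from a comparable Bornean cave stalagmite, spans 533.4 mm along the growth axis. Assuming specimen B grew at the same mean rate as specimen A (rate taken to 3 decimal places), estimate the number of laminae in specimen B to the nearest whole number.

5443 laminae

Specimen A: correcting the raw count gives 5091 − 5 + 15 = 5101 true laminae.
Specimen A: at 2 years per lamina, 5101 × 2 = 10202 years.
A: 500.3 mm over 10202 years gives 500.3 / 10202 ≈ 0.049 mm/yr.
Specimen B: 533.4 mm / 0.049 mm per year = 10885.71 years; at 2 years per lamina that is 10885.71 / 2 ≈ 5443 laminae.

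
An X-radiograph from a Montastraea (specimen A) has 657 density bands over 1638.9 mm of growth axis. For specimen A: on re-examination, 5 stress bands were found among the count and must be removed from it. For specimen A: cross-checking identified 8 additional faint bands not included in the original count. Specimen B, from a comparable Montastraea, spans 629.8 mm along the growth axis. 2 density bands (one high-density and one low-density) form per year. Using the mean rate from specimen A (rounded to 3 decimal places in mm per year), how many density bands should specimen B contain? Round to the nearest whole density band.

254 density bands

Specimen A: after corrections the count is 657 − 5 + 8 = 660 density bands.
Specimen A: 660 density bands at 2 per year is 660 / 2 = 330 years.
A: Mean rate = 1638.9 mm / 330 years ≈ 4.966 mm/year.
Specimen B: 629.8 mm / 4.966 mm per year = 126.82 years; at 2 density bands per year that is 126.82 × 2 ≈ 254 density bands.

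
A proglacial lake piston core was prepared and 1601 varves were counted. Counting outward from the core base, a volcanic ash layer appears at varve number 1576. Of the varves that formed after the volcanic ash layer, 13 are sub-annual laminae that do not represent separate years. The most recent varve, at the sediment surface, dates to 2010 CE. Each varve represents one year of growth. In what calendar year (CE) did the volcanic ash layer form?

Between varve 1576 and the sediment surface there are 1601 − 1576 = 25 varves.
25 − 13 false = 12 true varves after the volcanic ash layer.
2010 − 12 = 1998 CE.

1998 CE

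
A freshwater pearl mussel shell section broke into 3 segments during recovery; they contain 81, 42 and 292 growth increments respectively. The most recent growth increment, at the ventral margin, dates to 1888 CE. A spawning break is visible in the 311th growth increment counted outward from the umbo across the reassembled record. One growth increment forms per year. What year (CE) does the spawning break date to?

1784 CE

Total growth increments = 81 + 42 + 292 = 415.
The spawning break sits at growth increment 311 from the umbo, so 415 − 311 = 104 growth increments formed after it.
The growth increment at the ventral margin is 1888 CE, so the spawning break dates to 1888 − 104 = 1784 CE.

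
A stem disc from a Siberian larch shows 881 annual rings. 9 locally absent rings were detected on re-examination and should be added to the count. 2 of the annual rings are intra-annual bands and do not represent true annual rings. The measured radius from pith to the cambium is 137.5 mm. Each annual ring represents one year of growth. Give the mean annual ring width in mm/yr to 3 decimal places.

0.155 mm/yr

Adjusted count: 881 − 2 + 9 = 888 annual rings.
Extension rate ≈ 137.5 / 888 = 0.155 mm/yr.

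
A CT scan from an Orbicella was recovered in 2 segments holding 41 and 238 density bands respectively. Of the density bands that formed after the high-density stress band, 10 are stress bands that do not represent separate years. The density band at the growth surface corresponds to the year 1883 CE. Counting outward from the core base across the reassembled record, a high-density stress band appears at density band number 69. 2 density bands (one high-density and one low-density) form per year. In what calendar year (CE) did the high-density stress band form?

1783 CE

Total density bands = 41 + 238 = 279.
279 − 69 = 210 density bands lie beyond the high-density stress band toward the growth surface.
Removing the 10 false density bands leaves 210 − 10 = 200 true density bands beyond the high-density stress band.
With 2 density bands per year, 200 / 2 = 100 years.
1883 − 100 = 1783 CE.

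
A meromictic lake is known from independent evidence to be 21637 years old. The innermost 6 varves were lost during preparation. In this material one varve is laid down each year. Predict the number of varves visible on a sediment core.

21631 varves

At one varve per year, 21637 years correspond to 21637 varves.
Less the 6 uncaptured varves: 21637 − 6 = 21631.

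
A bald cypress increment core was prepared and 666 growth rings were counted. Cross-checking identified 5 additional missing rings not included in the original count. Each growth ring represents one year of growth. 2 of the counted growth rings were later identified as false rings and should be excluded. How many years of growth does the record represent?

669 years

Adjusted count: 666 − 2 + 5 = 669 growth rings.
With a one-to-one growth ring periodicity this is 669 years.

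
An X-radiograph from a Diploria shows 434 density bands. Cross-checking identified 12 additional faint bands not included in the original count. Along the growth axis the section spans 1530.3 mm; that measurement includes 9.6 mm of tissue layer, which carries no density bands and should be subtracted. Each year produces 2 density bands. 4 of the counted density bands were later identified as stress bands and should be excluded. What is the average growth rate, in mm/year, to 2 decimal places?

After corrections the count is 434 − 4 + 12 = 442 density bands.
442 density bands at 2 per year is 442 / 2 = 221 years.
Removing the 9.6 mm offcut leaves 1530.3 − 9.6 = 1520.7 mm.
Mean rate = 1520.7 mm / 221 years ≈ 6.88 mm/year.

6.88 mm/year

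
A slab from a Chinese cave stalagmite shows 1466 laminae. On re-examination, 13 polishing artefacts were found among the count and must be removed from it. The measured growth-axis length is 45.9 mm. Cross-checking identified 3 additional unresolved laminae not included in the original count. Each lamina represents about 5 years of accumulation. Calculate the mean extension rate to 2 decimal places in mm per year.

True lamina count = 1466 − 13 + 3 = 1456.
At 5 years per lamina, 1456 × 5 = 7280 years.
Extension rate ≈ 45.9 / 7280 = 0.01 mm per year.

0.01 mm per year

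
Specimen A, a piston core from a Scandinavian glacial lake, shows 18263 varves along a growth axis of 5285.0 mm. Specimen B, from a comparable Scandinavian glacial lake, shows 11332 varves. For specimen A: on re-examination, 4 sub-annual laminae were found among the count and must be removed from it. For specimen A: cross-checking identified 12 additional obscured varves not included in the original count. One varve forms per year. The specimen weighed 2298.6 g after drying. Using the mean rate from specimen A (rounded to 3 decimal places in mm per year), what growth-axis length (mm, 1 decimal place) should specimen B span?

3274.9 mm

Specimen A: adjusted count: 18263 − 4 + 12 = 18271 varves.
A: Mean rate = 5285.0 mm / 18271 years ≈ 0.289 mm/yr.
For B, 0.289 mm/year × 11332 years = 3274.9 mm.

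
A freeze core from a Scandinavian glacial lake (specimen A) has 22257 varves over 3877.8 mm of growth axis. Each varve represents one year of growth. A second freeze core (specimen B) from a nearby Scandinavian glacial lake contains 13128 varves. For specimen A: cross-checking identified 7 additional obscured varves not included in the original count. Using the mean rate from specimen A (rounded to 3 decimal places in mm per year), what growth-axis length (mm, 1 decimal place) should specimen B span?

2284.3 mm

Specimen A: true varve count = 22257 + 7 = 22264.
A: 3877.8 mm over 22264 years gives 3877.8 / 22264 ≈ 0.174 mm/yr.
For B, 0.174 mm/year × 13128 years = 2284.3 mm.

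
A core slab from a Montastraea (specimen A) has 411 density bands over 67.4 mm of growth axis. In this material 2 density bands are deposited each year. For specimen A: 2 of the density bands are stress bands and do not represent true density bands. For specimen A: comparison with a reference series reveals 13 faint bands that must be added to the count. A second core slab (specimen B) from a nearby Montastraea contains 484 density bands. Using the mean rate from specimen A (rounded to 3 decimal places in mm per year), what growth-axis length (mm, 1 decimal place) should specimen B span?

77.2 mm

Specimen A: true density band count = 411 − 2 + 13 = 422.
Specimen A: with 2 density bands per year, 422 / 2 = 211 years.
A: Extension rate ≈ 67.4 / 211 = 0.319 mm/year.
Specimen B: 484 density bands at 2 per year is 484 / 2 = 242 years. Length of B = 0.319 × 242 = 77.2 mm.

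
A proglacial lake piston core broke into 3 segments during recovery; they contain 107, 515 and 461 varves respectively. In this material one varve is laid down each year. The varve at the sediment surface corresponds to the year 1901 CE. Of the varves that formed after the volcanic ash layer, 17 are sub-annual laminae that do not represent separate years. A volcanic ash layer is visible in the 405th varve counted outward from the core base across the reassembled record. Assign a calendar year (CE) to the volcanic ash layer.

1240 CE

Total varves = 107 + 515 + 461 = 1083.
1083 − 405 = 678 varves lie beyond the volcanic ash layer toward the sediment surface.
Removing the 17 false varves leaves 678 − 17 = 661 true varves beyond the volcanic ash layer.
The varve at the sediment surface is 1901 CE, so the volcanic ash layer dates to 1901 − 661 = 1240 CE.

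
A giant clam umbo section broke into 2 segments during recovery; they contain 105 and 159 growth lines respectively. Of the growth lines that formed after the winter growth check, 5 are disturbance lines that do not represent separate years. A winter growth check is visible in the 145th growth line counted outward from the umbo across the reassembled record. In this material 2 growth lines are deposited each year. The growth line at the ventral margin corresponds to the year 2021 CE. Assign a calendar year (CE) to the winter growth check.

1964 CE

Total growth lines = 105 + 159 = 264.
Between growth line 145 and the ventral margin there are 264 − 145 = 119 growth lines.
119 − 5 false = 114 true growth lines after the winter growth check.
Dividing by 2 growth lines per year: 114 / 2 = 57 years.
The growth line at the ventral margin is 2021 CE, so the winter growth check dates to 2021 − 57 = 1964 CE.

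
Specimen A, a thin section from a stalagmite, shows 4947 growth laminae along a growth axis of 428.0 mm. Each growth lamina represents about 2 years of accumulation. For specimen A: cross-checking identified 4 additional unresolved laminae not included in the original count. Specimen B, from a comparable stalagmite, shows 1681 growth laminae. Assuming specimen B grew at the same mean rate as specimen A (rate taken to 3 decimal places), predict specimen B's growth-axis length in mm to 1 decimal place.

Specimen A: true growth lamina count = 4947 + 4 = 4951.
Specimen A: multiplying by 2 years per growth lamina: 4951 × 2 = 9902 years.
A: 428.0 mm over 9902 years gives 428.0 / 9902 ≈ 0.043 mm/year.
Specimen B: at 2 years per growth lamina, 1681 × 2 = 3362 years. For B, 0.043 mm/year × 3362 years = 144.6 mm.

144.6 mm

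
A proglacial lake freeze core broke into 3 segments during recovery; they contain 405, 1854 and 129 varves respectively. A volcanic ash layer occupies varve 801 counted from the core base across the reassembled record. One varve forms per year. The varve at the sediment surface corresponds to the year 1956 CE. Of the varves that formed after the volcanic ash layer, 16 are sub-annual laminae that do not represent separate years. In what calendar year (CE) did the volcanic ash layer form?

385 CE

Total varves = 405 + 1854 + 129 = 2388.
Between varve 801 and the sediment surface there are 2388 − 801 = 1587 varves.
Excluding 16 false varves: 1587 − 16 = 1571.
The varve at the sediment surface is 1956 CE, so the volcanic ash layer dates to 1956 − 1571 = 385 CE.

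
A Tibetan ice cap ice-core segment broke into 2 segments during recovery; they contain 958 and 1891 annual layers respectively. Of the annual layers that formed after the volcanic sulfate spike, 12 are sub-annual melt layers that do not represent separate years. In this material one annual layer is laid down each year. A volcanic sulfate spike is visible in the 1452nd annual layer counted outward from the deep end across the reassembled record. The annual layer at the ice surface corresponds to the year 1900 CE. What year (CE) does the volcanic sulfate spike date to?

515 CE

Total annual layers = 958 + 1891 = 2849.
2849 − 1452 = 1397 annual layers lie beyond the volcanic sulfate spike toward the ice surface.
Removing the 12 false annual layers leaves 1397 − 12 = 1385 true annual layers beyond the volcanic sulfate spike.
The annual layer at the ice surface is 1900 CE, so the volcanic sulfate spike dates to 1900 − 1385 = 515 CE.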